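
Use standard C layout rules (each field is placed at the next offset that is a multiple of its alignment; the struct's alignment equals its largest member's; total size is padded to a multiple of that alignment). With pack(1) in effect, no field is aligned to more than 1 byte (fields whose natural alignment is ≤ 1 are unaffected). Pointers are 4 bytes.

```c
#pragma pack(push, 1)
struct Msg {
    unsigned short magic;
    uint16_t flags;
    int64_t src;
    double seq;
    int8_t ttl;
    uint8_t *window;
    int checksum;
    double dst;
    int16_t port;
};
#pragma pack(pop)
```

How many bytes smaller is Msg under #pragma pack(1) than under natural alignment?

natural layout:
  magic at 0 (size 2, align 2) → ends 2
  flags at 2 (size 2, align 2) → ends 4
  pad 4 to align 8 for src
  src at 8 (size 8, align 8) → ends 16
  seq at 16 (size 8, align 8) → ends 24
  ttl at 24 (size 1, align 1) → ends 25
  pad 3 to align 4 for window
  window at 28 (size 4, align 4) → ends 32
  checksum at 32 (size 4, align 4) → ends 36
  pad 4 to align 8 for dst
  dst at 40 (size 8, align 8) → ends 48
  port at 48 (size 2, align 2) → ends 50
  tail pad 6 to reach multiple of 8
  total 56 bytes, alignment 8
packed(1) layout:
  magic at 0 (size 2, align 1) → ends 2
  flags at 2 (size 2, align 1) → ends 4
  src at 4 (size 8, align 1) → ends 12
  seq at 12 (size 8, align 1) → ends 20
  ttl at 20 (size 1, align 1) → ends 21
  window at 21 (size 4, align 1) → ends 25
  checksum at 25 (size 4, align 1) → ends 29
  dst at 29 (size 8, align 1) → ends 37
  port at 37 (size 2, align 1) → ends 39
  total 39 bytes, alignment 1
56 − 39 = 17

17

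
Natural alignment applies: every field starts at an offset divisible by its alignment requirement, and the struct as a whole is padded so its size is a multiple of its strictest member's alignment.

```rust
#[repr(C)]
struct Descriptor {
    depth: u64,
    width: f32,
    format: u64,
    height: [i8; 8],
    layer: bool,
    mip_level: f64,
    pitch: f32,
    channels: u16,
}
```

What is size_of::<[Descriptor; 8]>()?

depth at 0 (size 8, align 8) → ends 8
width at 8 (size 4, align 4) → ends 12
pad 4 to align 8 for format
format at 16 (size 8, align 8) → ends 24
height at 24 (size 8, align 1) → ends 32
layer at 32 (size 1, align 1) → ends 33
pad 7 to align 8 for mip_level
mip_level at 40 (size 8, align 8) → ends 48
pitch at 48 (size 4, align 4) → ends 52
channels at 52 (size 2, align 2) → ends 54
tail pad 2 to reach multiple of 8
total 56 bytes, alignment 8
array of 8: 8 × 56 = 448

448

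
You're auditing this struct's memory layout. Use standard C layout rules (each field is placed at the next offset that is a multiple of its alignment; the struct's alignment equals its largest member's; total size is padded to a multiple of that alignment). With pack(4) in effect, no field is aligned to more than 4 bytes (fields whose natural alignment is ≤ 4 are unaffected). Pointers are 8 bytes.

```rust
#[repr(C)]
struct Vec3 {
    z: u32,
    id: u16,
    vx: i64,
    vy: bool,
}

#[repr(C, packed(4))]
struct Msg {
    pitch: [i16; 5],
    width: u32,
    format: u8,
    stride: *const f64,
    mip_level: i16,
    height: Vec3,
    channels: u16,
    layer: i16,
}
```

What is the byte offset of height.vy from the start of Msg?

48

Vec3: 0..4  z  (4B, 4-aligned); 4..6  id  (2B, 2-aligned); 6..8  -- padding (2B); 8..16  vx  (8B, 8-aligned); 16..17  vy  (1B, 1-aligned); 17..24  -- tail padding (7B); sizeof = 24, alignof = 8
0..10  pitch  (10B, 2-aligned)
10..12  -- padding (2B)
12..16  width  (4B, 4-aligned)
16..17  format  (1B, 1-aligned)
17..20  -- padding (3B)
20..28  stride  (8B, 4-aligned)
28..30  mip_level  (2B, 2-aligned)
30..32  -- padding (2B)
32..56  height  (24B, 4-aligned)
within Vec3: vy at 16
32 + 16 = 48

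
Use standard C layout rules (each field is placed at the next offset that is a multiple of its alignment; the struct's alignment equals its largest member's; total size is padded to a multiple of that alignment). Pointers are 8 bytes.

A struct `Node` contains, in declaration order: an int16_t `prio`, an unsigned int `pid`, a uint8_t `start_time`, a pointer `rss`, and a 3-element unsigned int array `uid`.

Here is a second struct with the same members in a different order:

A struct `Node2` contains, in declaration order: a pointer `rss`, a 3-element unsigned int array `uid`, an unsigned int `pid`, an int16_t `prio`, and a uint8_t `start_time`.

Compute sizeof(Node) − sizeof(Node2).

8

prio at 0 (size 2, align 2) → ends 2
pad 2 to align 4 for pid
pid at 4 (size 4, align 4) → ends 8
start_time at 8 (size 1, align 1) → ends 9
pad 7 to align 8 for rss
rss at 16 (size 8, align 8) → ends 24
uid at 24 (size 12, align 4) → ends 36
tail pad 4 to reach multiple of 8
total 40 bytes, alignment 8
— Node2 —
rss at 0 (size 8, align 8) → ends 8
uid at 8 (size 12, align 4) → ends 20
pid at 20 (size 4, align 4) → ends 24
prio at 24 (size 2, align 2) → ends 26
start_time at 26 (size 1, align 1) → ends 27
tail pad 5 to reach multiple of 8
total 32 bytes, alignment 8
40 − 32 = 8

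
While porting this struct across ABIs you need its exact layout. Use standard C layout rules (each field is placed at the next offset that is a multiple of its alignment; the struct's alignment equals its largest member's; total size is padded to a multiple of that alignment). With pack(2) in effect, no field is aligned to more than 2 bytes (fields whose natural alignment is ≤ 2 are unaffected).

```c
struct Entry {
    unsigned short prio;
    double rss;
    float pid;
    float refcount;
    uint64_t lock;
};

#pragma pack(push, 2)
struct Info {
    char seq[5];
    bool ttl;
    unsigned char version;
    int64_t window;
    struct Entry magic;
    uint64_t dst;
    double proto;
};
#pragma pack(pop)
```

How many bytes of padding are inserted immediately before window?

1

Entry: prio at 0 (size 2, align 2) → ends 2; pad 6 to align 8 for rss; rss at 8 (size 8, align 8) → ends 16; pid at 16 (size 4, align 4) → ends 20; refcount at 20 (size 4, align 4) → ends 24; lock at 24 (size 8, align 8) → ends 32; total 32 bytes, alignment 8
seq at 0 (size 5, align 1) → ends 5
ttl at 5 (size 1, align 1) → ends 6
version at 6 (size 1, align 1) → ends 7
pad 1 to align 2 for window
window at 8 (size 8, align 2) → ends 16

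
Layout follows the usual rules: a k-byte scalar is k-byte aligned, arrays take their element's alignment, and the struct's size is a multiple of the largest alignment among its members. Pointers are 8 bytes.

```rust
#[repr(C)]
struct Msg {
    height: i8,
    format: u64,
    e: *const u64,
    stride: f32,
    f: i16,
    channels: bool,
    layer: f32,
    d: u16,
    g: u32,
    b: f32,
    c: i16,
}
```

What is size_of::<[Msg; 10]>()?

560

@0: height [1B, align 1] → 1
+7 pad (align 8)
@8: format [8B, align 8] → 16
@16: e [8B, align 8] → 24
@24: stride [4B, align 4] → 28
@28: f [2B, align 2] → 30
@30: channels [1B, align 1] → 31
+1 pad (align 4)
@32: layer [4B, align 4] → 36
@36: d [2B, align 2] → 38
+2 pad (align 4)
@40: g [4B, align 4] → 44
@44: b [4B, align 4] → 48
@48: c [2B, align 2] → 50
+6 tail pad (align 8)
size 56, align 8
array of 10: 10 × 56 = 560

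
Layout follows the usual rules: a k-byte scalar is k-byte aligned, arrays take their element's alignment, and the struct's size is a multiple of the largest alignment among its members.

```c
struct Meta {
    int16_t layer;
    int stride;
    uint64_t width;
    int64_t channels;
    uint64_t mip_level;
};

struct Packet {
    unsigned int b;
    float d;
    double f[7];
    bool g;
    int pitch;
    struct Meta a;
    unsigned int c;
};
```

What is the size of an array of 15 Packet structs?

Meta: 0..2  layer  (2B, 2-aligned); 2..4  -- padding (2B); 4..8  stride  (4B, 4-aligned); 8..16  width  (8B, 8-aligned); 16..24  channels  (8B, 8-aligned); 24..32  mip_level  (8B, 8-aligned); sizeof = 32, alignof = 8
0..4  b  (4B, 4-aligned)
4..8  d  (4B, 4-aligned)
8..64  f  (56B, 8-aligned)
64..65  g  (1B, 1-aligned)
65..68  -- padding (3B)
68..72  pitch  (4B, 4-aligned)
72..104  a  (32B, 8-aligned)
104..108  c  (4B, 4-aligned)
108..112  -- tail padding (4B)
sizeof = 112, alignof = 8
array of 15: 15 × 112 = 1680

1680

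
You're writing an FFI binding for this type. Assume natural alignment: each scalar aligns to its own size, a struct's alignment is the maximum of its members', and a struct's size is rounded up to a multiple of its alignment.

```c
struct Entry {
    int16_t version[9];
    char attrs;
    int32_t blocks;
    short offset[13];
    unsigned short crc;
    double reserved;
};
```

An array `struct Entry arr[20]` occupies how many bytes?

0..18  version  (18B, 2-aligned)
18..19  attrs  (1B, 1-aligned)
19..20  -- padding (1B)
20..24  blocks  (4B, 4-aligned)
24..50  offset  (26B, 2-aligned)
50..52  crc  (2B, 2-aligned)
52..56  -- padding (4B)
56..64  reserved  (8B, 8-aligned)
sizeof = 64, alignof = 8
array of 20: 20 × 64 = 1280

1280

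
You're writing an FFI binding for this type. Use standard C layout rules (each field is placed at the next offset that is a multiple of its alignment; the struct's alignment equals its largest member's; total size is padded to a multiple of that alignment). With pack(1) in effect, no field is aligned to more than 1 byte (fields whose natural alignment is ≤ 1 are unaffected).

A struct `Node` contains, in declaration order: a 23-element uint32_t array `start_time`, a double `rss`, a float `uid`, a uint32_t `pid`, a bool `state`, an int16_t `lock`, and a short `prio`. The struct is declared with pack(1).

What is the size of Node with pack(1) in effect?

113

start_time at 0 (size 92, align 1) → ends 92
rss at 92 (size 8, align 1) → ends 100
uid at 100 (size 4, align 1) → ends 104
pid at 104 (size 4, align 1) → ends 108
state at 108 (size 1, align 1) → ends 109
lock at 109 (size 2, align 1) → ends 111
prio at 111 (size 2, align 1) → ends 113
total 113 bytes, alignment 1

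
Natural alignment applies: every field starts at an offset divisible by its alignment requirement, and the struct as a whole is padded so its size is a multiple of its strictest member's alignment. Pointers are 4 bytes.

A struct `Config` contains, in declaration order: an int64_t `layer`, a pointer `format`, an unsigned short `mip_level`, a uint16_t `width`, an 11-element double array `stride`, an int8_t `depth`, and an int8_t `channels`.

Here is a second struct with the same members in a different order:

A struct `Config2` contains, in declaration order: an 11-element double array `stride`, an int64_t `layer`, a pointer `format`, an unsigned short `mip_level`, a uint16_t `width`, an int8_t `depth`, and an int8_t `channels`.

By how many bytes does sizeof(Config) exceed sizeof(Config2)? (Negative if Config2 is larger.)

0

0..8  layer  (8B, 8-aligned)
8..12  format  (4B, 4-aligned)
12..14  mip_level  (2B, 2-aligned)
14..16  width  (2B, 2-aligned)
16..104  stride  (88B, 8-aligned)
104..105  depth  (1B, 1-aligned)
105..106  channels  (1B, 1-aligned)
106..112  -- tail padding (6B)
sizeof = 112, alignof = 8
— Config2 —
0..88  stride  (88B, 8-aligned)
88..96  layer  (8B, 8-aligned)
96..100  format  (4B, 4-aligned)
100..102  mip_level  (2B, 2-aligned)
102..104  width  (2B, 2-aligned)
104..105  depth  (1B, 1-aligned)
105..106  channels  (1B, 1-aligned)
106..112  -- tail padding (6B)
sizeof = 112, alignof = 8
112 − 112 = 0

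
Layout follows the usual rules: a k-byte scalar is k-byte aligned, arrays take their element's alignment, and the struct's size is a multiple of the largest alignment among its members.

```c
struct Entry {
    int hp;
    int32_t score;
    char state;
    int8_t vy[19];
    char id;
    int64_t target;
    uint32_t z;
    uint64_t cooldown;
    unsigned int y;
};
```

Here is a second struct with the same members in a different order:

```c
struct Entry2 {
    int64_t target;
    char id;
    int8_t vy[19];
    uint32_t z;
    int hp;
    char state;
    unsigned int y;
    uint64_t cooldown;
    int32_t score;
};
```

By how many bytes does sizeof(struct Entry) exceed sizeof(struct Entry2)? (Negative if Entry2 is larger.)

0

@0: hp [4B, align 4] → 4
@4: score [4B, align 4] → 8
@8: state [1B, align 1] → 9
@9: vy [19B, align 1] → 28
@28: id [1B, align 1] → 29
+3 pad (align 8)
@32: target [8B, align 8] → 40
@40: z [4B, align 4] → 44
+4 pad (align 8)
@48: cooldown [8B, align 8] → 56
@56: y [4B, align 4] → 60
+4 tail pad (align 8)
size 64, align 8
— Entry2 —
@0: target [8B, align 8] → 8
@8: id [1B, align 1] → 9
@9: vy [19B, align 1] → 28
@28: z [4B, align 4] → 32
@32: hp [4B, align 4] → 36
@36: state [1B, align 1] → 37
+3 pad (align 4)
@40: y [4B, align 4] → 44
+4 pad (align 8)
@48: cooldown [8B, align 8] → 56
@56: score [4B, align 4] → 60
+4 tail pad (align 8)
size 64, align 8
64 − 64 = 0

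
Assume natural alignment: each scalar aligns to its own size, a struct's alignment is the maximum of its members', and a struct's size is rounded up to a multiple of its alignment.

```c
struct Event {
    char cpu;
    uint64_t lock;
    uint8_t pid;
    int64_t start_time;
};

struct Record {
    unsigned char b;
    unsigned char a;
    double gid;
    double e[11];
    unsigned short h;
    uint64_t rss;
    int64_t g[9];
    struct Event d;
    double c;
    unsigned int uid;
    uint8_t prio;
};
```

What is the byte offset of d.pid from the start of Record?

208

Event: cpu at 0 (size 1, align 1) → ends 1; pad 7 to align 8 for lock; lock at 8 (size 8, align 8) → ends 16; pid at 16 (size 1, align 1) → ends 17; pad 7 to align 8 for start_time; start_time at 24 (size 8, align 8) → ends 32; total 32 bytes, alignment 8
b at 0 (size 1, align 1) → ends 1
a at 1 (size 1, align 1) → ends 2
pad 6 to align 8 for gid
gid at 8 (size 8, align 8) → ends 16
e at 16 (size 88, align 8) → ends 104
h at 104 (size 2, align 2) → ends 106
pad 6 to align 8 for rss
rss at 112 (size 8, align 8) → ends 120
g at 120 (size 72, align 8) → ends 192
d at 192 (size 32, align 8) → ends 224
within Event: pid at 16
192 + 16 = 208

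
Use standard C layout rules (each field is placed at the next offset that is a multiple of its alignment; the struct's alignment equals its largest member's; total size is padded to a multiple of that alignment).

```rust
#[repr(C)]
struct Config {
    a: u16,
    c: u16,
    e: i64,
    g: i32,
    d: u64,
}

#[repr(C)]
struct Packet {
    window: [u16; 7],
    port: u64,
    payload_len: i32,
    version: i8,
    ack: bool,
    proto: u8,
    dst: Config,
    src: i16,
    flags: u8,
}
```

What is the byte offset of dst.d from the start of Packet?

Config: @0: a [2B, align 2] → 2; @2: c [2B, align 2] → 4; +4 pad (align 8); @8: e [8B, align 8] → 16; @16: g [4B, align 4] → 20; +4 pad (align 8); @24: d [8B, align 8] → 32; size 32, align 8
@0: window [14B, align 2] → 14
+2 pad (align 8)
@16: port [8B, align 8] → 24
@24: payload_len [4B, align 4] → 28
@28: version [1B, align 1] → 29
@29: ack [1B, align 1] → 30
@30: proto [1B, align 1] → 31
+1 pad (align 8)
@32: dst [32B, align 8] → 64
within Config: d at 24
32 + 24 = 56

56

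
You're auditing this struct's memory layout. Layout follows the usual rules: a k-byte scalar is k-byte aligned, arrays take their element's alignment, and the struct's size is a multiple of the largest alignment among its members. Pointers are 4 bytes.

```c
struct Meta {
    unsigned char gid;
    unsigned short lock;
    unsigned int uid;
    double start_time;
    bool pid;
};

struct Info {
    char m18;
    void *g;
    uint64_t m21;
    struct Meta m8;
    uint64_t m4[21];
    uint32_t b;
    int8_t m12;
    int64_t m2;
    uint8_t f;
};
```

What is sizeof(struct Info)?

232 bytes

Meta: 0..1  gid  (1B, 1-aligned); 1..2  -- padding (1B); 2..4  lock  (2B, 2-aligned); 4..8  uid  (4B, 4-aligned); 8..16  start_time  (8B, 8-aligned); 16..17  pid  (1B, 1-aligned); 17..24  -- tail padding (7B); sizeof = 24, alignof = 8
0..1  m18  (1B, 1-aligned)
1..4  -- padding (3B)
4..8  g  (4B, 4-aligned)
8..16  m21  (8B, 8-aligned)
16..40  m8  (24B, 8-aligned)
40..208  m4  (168B, 8-aligned)
208..212  b  (4B, 4-aligned)
212..213  m12  (1B, 1-aligned)
213..216  -- padding (3B)
216..224  m2  (8B, 8-aligned)
224..225  f  (1B, 1-aligned)
225..232  -- tail padding (7B)
sizeof = 232, alignof = 8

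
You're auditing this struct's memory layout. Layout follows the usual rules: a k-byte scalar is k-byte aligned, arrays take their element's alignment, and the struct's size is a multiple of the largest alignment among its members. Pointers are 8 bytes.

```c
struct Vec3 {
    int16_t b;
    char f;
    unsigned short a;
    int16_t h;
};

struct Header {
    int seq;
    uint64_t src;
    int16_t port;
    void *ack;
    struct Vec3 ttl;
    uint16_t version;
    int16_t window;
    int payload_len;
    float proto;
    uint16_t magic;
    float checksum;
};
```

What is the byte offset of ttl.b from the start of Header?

Vec3: 0..2  b  (2B, 2-aligned); 2..3  f  (1B, 1-aligned); 3..4  -- padding (1B); 4..6  a  (2B, 2-aligned); 6..8  h  (2B, 2-aligned); sizeof = 8, alignof = 2
0..4  seq  (4B, 4-aligned)
4..8  -- padding (4B)
8..16  src  (8B, 8-aligned)
16..18  port  (2B, 2-aligned)
18..24  -- padding (6B)
24..32  ack  (8B, 8-aligned)
32..40  ttl  (8B, 2-aligned)
within Vec3: b at 0
32 + 0 = 32

32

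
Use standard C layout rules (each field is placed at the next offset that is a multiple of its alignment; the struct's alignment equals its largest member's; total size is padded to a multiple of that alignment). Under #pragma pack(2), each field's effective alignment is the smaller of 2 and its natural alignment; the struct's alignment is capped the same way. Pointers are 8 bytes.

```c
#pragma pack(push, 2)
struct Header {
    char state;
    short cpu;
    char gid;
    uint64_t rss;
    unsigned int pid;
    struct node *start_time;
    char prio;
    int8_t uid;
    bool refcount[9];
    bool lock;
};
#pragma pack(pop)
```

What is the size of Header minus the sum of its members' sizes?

@0: state [1B, align 1] → 1
+1 pad (align 2)
@2: cpu [2B, align 2] → 4
@4: gid [1B, align 1] → 5
+1 pad (align 2)
@6: rss [8B, align 2] → 14
@14: pid [4B, align 2] → 18
@18: start_time [8B, align 2] → 26
@26: prio [1B, align 1] → 27
@27: uid [1B, align 1] → 28
@28: refcount [9B, align 1] → 37
@37: lock [1B, align 1] → 38
size 38, align 2
data bytes 36, size 38 → padding 2

2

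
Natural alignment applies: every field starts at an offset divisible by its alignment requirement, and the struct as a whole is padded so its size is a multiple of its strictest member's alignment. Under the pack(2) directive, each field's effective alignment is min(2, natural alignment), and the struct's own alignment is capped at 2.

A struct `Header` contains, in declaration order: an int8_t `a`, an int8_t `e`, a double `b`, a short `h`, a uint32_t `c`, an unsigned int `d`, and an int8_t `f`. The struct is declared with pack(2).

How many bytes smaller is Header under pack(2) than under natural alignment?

natural layout:
  a at 0 (size 1, align 1) → ends 1
  e at 1 (size 1, align 1) → ends 2
  pad 6 to align 8 for b
  b at 8 (size 8, align 8) → ends 16
  h at 16 (size 2, align 2) → ends 18
  pad 2 to align 4 for c
  c at 20 (size 4, align 4) → ends 24
  d at 24 (size 4, align 4) → ends 28
  f at 28 (size 1, align 1) → ends 29
  tail pad 3 to reach multiple of 8
  total 32 bytes, alignment 8
packed(2) layout:
  a at 0 (size 1, align 1) → ends 1
  e at 1 (size 1, align 1) → ends 2
  b at 2 (size 8, align 2) → ends 10
  h at 10 (size 2, align 2) → ends 12
  c at 12 (size 4, align 2) → ends 16
  d at 16 (size 4, align 2) → ends 20
  f at 20 (size 1, align 1) → ends 21
  tail pad 1 to reach multiple of 2
  total 22 bytes, alignment 2
32 − 22 = 10

10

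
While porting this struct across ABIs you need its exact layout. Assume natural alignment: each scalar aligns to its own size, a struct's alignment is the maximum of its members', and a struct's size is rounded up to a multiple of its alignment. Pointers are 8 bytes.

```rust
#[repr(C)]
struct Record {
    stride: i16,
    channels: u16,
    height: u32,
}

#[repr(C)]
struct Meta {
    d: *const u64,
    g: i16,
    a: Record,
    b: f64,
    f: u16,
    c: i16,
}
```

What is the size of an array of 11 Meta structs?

Record: 0..2  stride  (2B, 2-aligned); 2..4  channels  (2B, 2-aligned); 4..8  height  (4B, 4-aligned); sizeof = 8, alignof = 4
0..8  d  (8B, 8-aligned)
8..10  g  (2B, 2-aligned)
10..12  -- padding (2B)
12..20  a  (8B, 4-aligned)
20..24  -- padding (4B)
24..32  b  (8B, 8-aligned)
32..34  f  (2B, 2-aligned)
34..36  c  (2B, 2-aligned)
36..40  -- tail padding (4B)
sizeof = 40, alignof = 8
array of 11: 11 × 40 = 440

440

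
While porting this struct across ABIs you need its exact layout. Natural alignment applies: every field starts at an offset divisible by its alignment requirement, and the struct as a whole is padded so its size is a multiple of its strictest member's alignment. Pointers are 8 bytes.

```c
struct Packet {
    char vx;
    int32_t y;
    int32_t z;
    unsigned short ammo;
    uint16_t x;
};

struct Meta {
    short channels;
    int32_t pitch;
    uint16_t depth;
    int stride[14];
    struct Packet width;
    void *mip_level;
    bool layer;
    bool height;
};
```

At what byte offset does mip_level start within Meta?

88

Packet: @0: vx [1B, align 1] → 1; +3 pad (align 4); @4: y [4B, align 4] → 8; @8: z [4B, align 4] → 12; @12: ammo [2B, align 2] → 14; @14: x [2B, align 2] → 16; size 16, align 4
@0: channels [2B, align 2] → 2
+2 pad (align 4)
@4: pitch [4B, align 4] → 8
@8: depth [2B, align 2] → 10
+2 pad (align 4)
@12: stride [56B, align 4] → 68
@68: width [16B, align 4] → 84
+4 pad (align 8)
@88: mip_level [8B, align 8] → 96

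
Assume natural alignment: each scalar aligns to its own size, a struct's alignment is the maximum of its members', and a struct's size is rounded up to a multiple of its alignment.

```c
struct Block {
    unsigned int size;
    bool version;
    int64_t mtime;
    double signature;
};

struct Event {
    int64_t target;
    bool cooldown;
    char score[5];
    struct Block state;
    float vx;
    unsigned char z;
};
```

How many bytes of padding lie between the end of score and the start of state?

2

Block: 0..4  size  (4B, 4-aligned); 4..5  version  (1B, 1-aligned); 5..8  -- padding (3B); 8..16  mtime  (8B, 8-aligned); 16..24  signature  (8B, 8-aligned); sizeof = 24, alignof = 8
0..8  target  (8B, 8-aligned)
8..9  cooldown  (1B, 1-aligned)
9..14  score  (5B, 1-aligned)
14..16  -- padding (2B)
16..40  state  (24B, 8-aligned)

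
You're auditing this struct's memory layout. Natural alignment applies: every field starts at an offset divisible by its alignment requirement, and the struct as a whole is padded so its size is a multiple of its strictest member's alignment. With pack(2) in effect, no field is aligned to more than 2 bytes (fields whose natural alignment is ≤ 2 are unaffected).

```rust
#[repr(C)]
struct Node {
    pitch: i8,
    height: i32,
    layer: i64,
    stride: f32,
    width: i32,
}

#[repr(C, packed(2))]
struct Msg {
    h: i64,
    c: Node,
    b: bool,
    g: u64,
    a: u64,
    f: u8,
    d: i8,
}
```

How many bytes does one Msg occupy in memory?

52 bytes

Node: @0: pitch [1B, align 1] → 1; +3 pad (align 4); @4: height [4B, align 4] → 8; @8: layer [8B, align 8] → 16; @16: stride [4B, align 4] → 20; @20: width [4B, align 4] → 24; size 24, align 8
@0: h [8B, align 2] → 8
@8: c [24B, align 2] → 32
@32: b [1B, align 1] → 33
+1 pad (align 2)
@34: g [8B, align 2] → 42
@42: a [8B, align 2] → 50
@50: f [1B, align 1] → 51
@51: d [1B, align 1] → 52
size 52, align 2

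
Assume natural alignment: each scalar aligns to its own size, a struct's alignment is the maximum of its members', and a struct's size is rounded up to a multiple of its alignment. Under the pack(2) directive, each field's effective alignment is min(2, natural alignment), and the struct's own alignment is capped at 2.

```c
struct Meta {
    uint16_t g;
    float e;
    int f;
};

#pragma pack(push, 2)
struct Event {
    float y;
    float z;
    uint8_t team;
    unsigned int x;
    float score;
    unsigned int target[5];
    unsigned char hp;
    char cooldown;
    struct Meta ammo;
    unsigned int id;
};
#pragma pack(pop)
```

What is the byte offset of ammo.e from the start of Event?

44

Meta: @0: g [2B, align 2] → 2; +2 pad (align 4); @4: e [4B, align 4] → 8; @8: f [4B, align 4] → 12; size 12, align 4
@0: y [4B, align 2] → 4
@4: z [4B, align 2] → 8
@8: team [1B, align 1] → 9
+1 pad (align 2)
@10: x [4B, align 2] → 14
@14: score [4B, align 2] → 18
@18: target [20B, align 2] → 38
@38: hp [1B, align 1] → 39
@39: cooldown [1B, align 1] → 40
@40: ammo [12B, align 2] → 52
within Meta: e at 4
40 + 4 = 44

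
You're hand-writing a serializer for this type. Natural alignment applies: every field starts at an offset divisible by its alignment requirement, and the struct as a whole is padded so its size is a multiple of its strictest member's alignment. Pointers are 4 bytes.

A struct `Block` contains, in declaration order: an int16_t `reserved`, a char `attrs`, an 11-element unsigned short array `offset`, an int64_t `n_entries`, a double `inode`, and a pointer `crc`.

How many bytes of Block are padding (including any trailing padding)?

@0: reserved [2B, align 2] → 2
@2: attrs [1B, align 1] → 3
+1 pad (align 2)
@4: offset [22B, align 2] → 26
+6 pad (align 8)
@32: n_entries [8B, align 8] → 40
@40: inode [8B, align 8] → 48
@48: crc [4B, align 4] → 52
+4 tail pad (align 8)
size 56, align 8
data bytes 45, size 56 → padding 11

11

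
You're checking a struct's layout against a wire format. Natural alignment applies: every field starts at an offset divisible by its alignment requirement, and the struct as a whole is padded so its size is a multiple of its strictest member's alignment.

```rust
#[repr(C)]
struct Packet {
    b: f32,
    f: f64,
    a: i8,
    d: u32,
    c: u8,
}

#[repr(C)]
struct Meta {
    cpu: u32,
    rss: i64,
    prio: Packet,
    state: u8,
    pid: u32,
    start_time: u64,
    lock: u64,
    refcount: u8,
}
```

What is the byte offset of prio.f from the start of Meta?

Packet: 0..4  b  (4B, 4-aligned); 4..8  -- padding (4B); 8..16  f  (8B, 8-aligned); 16..17  a  (1B, 1-aligned); 17..20  -- padding (3B); 20..24  d  (4B, 4-aligned); 24..25  c  (1B, 1-aligned); 25..32  -- tail padding (7B); sizeof = 32, alignof = 8
0..4  cpu  (4B, 4-aligned)
4..8  -- padding (4B)
8..16  rss  (8B, 8-aligned)
16..48  prio  (32B, 8-aligned)
within Packet: f at 8
16 + 8 = 24

24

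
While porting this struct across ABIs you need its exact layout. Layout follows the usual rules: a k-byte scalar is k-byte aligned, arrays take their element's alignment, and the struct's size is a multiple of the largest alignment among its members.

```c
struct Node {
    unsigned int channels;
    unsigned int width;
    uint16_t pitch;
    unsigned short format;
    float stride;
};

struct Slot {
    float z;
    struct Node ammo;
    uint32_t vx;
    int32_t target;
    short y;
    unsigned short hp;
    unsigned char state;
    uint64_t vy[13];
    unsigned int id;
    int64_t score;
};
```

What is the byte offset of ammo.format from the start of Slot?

14

Node: channels at 0 (size 4, align 4) → ends 4; width at 4 (size 4, align 4) → ends 8; pitch at 8 (size 2, align 2) → ends 10; format at 10 (size 2, align 2) → ends 12; stride at 12 (size 4, align 4) → ends 16; total 16 bytes, alignment 4
z at 0 (size 4, align 4) → ends 4
ammo at 4 (size 16, align 4) → ends 20
within Node: format at 10
4 + 10 = 14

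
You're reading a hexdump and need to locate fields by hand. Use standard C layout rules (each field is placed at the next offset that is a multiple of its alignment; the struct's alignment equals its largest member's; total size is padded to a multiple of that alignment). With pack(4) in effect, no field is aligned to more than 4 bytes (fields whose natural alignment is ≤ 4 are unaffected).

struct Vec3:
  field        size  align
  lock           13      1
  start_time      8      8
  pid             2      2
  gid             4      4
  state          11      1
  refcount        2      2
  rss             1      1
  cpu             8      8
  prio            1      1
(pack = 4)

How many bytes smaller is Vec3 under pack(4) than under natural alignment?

4

natural layout:
  0..13  lock  (13B, 1-aligned)
  13..16  -- padding (3B)
  16..24  start_time  (8B, 8-aligned)
  24..26  pid  (2B, 2-aligned)
  26..28  -- padding (2B)
  28..32  gid  (4B, 4-aligned)
  32..43  state  (11B, 1-aligned)
  43..44  -- padding (1B)
  44..46  refcount  (2B, 2-aligned)
  46..47  rss  (1B, 1-aligned)
  47..48  -- padding (1B)
  48..56  cpu  (8B, 8-aligned)
  56..57  prio  (1B, 1-aligned)
  57..64  -- tail padding (7B)
  sizeof = 64, alignof = 8
packed(4) layout:
  0..13  lock  (13B, 1-aligned)
  13..16  -- padding (3B)
  16..24  start_time  (8B, 4-aligned)
  24..26  pid  (2B, 2-aligned)
  26..28  -- padding (2B)
  28..32  gid  (4B, 4-aligned)
  32..43  state  (11B, 1-aligned)
  43..44  -- padding (1B)
  44..46  refcount  (2B, 2-aligned)
  46..47  rss  (1B, 1-aligned)
  47..48  -- padding (1B)
  48..56  cpu  (8B, 4-aligned)
  56..57  prio  (1B, 1-aligned)
  57..60  -- tail padding (3B)
  sizeof = 60, alignof = 4
64 − 60 = 4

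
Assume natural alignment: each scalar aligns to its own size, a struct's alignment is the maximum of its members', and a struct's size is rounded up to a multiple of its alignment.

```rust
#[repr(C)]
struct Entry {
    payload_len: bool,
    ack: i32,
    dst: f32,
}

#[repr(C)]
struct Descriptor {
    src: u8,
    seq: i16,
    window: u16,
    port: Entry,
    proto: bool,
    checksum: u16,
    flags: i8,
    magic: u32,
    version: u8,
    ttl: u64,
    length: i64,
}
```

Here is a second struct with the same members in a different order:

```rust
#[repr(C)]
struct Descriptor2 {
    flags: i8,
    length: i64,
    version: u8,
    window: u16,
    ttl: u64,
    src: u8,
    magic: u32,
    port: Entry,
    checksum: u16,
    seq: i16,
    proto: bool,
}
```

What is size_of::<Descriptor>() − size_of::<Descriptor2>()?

Entry: @0: payload_len [1B, align 1] → 1; +3 pad (align 4); @4: ack [4B, align 4] → 8; @8: dst [4B, align 4] → 12; size 12, align 4
@0: src [1B, align 1] → 1
+1 pad (align 2)
@2: seq [2B, align 2] → 4
@4: window [2B, align 2] → 6
+2 pad (align 4)
@8: port [12B, align 4] → 20
@20: proto [1B, align 1] → 21
+1 pad (align 2)
@22: checksum [2B, align 2] → 24
@24: flags [1B, align 1] → 25
+3 pad (align 4)
@28: magic [4B, align 4] → 32
@32: version [1B, align 1] → 33
+7 pad (align 8)
@40: ttl [8B, align 8] → 48
@48: length [8B, align 8] → 56
size 56, align 8
— Descriptor2 —
@0: flags [1B, align 1] → 1
+7 pad (align 8)
@8: length [8B, align 8] → 16
@16: version [1B, align 1] → 17
+1 pad (align 2)
@18: window [2B, align 2] → 20
+4 pad (align 8)
@24: ttl [8B, align 8] → 32
@32: src [1B, align 1] → 33
+3 pad (align 4)
@36: magic [4B, align 4] → 40
@40: port [12B, align 4] → 52
@52: checksum [2B, align 2] → 54
@54: seq [2B, align 2] → 56
@56: proto [1B, align 1] → 57
+7 tail pad (align 8)
size 64, align 8
56 − 64 = -8

-8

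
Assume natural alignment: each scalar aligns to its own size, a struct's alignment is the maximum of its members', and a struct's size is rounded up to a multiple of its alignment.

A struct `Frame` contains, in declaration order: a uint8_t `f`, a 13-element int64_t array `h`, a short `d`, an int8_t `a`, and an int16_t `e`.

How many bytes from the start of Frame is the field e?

116

@0: f [1B, align 1] → 1
+7 pad (align 8)
@8: h [104B, align 8] → 112
@112: d [2B, align 2] → 114
@114: a [1B, align 1] → 115
+1 pad (align 2)
@116: e [2B, align 2] → 118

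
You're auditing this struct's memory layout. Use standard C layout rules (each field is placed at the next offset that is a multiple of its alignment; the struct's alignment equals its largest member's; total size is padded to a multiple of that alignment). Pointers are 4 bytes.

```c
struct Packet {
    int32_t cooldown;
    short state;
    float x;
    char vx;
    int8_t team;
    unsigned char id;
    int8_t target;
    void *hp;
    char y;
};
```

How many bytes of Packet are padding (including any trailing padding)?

cooldown at 0 (size 4, align 4) → ends 4
state at 4 (size 2, align 2) → ends 6
pad 2 to align 4 for x
x at 8 (size 4, align 4) → ends 12
vx at 12 (size 1, align 1) → ends 13
team at 13 (size 1, align 1) → ends 14
id at 14 (size 1, align 1) → ends 15
target at 15 (size 1, align 1) → ends 16
hp at 16 (size 4, align 4) → ends 20
y at 20 (size 1, align 1) → ends 21
tail pad 3 to reach multiple of 4
total 24 bytes, alignment 4
data bytes 19, size 24 → padding 5

5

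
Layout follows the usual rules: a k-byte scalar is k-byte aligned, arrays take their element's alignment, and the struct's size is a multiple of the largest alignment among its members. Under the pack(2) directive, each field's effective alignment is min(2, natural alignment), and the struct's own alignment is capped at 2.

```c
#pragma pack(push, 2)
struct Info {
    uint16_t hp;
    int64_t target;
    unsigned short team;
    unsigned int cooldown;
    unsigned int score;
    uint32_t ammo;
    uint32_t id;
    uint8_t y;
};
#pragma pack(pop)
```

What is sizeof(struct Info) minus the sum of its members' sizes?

1

0..2  hp  (2B, 2-aligned)
2..10  target  (8B, 2-aligned)
10..12  team  (2B, 2-aligned)
12..16  cooldown  (4B, 2-aligned)
16..20  score  (4B, 2-aligned)
20..24  ammo  (4B, 2-aligned)
24..28  id  (4B, 2-aligned)
28..29  y  (1B, 1-aligned)
29..30  -- tail padding (1B)
sizeof = 30, alignof = 2
data bytes 29, size 30 → padding 1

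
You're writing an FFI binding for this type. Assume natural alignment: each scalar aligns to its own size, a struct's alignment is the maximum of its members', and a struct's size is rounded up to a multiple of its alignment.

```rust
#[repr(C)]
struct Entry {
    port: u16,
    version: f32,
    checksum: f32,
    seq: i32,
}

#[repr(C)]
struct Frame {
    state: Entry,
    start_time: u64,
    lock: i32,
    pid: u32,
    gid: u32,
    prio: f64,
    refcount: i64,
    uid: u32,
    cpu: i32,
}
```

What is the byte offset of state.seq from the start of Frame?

12

Entry: port at 0 (size 2, align 2) → ends 2; pad 2 to align 4 for version; version at 4 (size 4, align 4) → ends 8; checksum at 8 (size 4, align 4) → ends 12; seq at 12 (size 4, align 4) → ends 16; total 16 bytes, alignment 4
state at 0 (size 16, align 4) → ends 16
within Entry: seq at 12
0 + 12 = 12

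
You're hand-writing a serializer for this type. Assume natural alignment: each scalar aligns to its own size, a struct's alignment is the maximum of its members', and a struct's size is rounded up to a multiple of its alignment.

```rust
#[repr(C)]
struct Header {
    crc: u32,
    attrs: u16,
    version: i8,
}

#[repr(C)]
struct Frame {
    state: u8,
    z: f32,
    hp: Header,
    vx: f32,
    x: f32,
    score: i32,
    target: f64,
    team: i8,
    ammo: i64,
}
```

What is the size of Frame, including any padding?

Header: crc at 0 (size 4, align 4) → ends 4; attrs at 4 (size 2, align 2) → ends 6; version at 6 (size 1, align 1) → ends 7; tail pad 1 to reach multiple of 4; total 8 bytes, alignment 4
state at 0 (size 1, align 1) → ends 1
pad 3 to align 4 for z
z at 4 (size 4, align 4) → ends 8
hp at 8 (size 8, align 4) → ends 16
vx at 16 (size 4, align 4) → ends 20
x at 20 (size 4, align 4) → ends 24
score at 24 (size 4, align 4) → ends 28
pad 4 to align 8 for target
target at 32 (size 8, align 8) → ends 40
team at 40 (size 1, align 1) → ends 41
pad 7 to align 8 for ammo
ammo at 48 (size 8, align 8) → ends 56
total 56 bytes, alignment 8

56 bytes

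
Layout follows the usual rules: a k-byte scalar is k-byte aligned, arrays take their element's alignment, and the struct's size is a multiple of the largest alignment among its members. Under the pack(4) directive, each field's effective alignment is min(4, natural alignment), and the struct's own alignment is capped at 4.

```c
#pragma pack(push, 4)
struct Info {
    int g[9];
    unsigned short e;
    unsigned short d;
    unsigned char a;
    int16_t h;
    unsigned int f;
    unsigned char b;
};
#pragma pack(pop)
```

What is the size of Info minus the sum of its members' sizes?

4

g at 0 (size 36, align 4) → ends 36
e at 36 (size 2, align 2) → ends 38
d at 38 (size 2, align 2) → ends 40
a at 40 (size 1, align 1) → ends 41
pad 1 to align 2 for h
h at 42 (size 2, align 2) → ends 44
f at 44 (size 4, align 4) → ends 48
b at 48 (size 1, align 1) → ends 49
tail pad 3 to reach multiple of 4
total 52 bytes, alignment 4
data bytes 48, size 52 → padding 4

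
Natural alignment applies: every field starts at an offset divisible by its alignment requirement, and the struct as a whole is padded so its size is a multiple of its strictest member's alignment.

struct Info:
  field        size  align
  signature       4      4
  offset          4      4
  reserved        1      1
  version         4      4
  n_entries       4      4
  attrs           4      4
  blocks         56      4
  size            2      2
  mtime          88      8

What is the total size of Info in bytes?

signature at 0 (size 4, align 4) → ends 4
offset at 4 (size 4, align 4) → ends 8
reserved at 8 (size 1, align 1) → ends 9
pad 3 to align 4 for version
version at 12 (size 4, align 4) → ends 16
n_entries at 16 (size 4, align 4) → ends 20
attrs at 20 (size 4, align 4) → ends 24
blocks at 24 (size 56, align 4) → ends 80
size at 80 (size 2, align 2) → ends 82
pad 6 to align 8 for mtime
mtime at 88 (size 88, align 8) → ends 176
total 176 bytes, alignment 8

176 bytes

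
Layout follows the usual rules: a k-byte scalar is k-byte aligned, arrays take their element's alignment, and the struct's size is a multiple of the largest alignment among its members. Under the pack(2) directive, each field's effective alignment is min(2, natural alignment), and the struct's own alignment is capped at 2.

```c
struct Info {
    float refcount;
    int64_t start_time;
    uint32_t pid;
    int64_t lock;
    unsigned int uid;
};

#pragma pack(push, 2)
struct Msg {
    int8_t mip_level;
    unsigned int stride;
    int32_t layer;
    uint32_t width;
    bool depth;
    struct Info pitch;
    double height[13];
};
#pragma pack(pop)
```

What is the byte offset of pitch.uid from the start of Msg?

Info: refcount at 0 (size 4, align 4) → ends 4; pad 4 to align 8 for start_time; start_time at 8 (size 8, align 8) → ends 16; pid at 16 (size 4, align 4) → ends 20; pad 4 to align 8 for lock; lock at 24 (size 8, align 8) → ends 32; uid at 32 (size 4, align 4) → ends 36; tail pad 4 to reach multiple of 8; total 40 bytes, alignment 8
mip_level at 0 (size 1, align 1) → ends 1
pad 1 to align 2 for stride
stride at 2 (size 4, align 2) → ends 6
layer at 6 (size 4, align 2) → ends 10
width at 10 (size 4, align 2) → ends 14
depth at 14 (size 1, align 1) → ends 15
pad 1 to align 2 for pitch
pitch at 16 (size 40, align 2) → ends 56
within Info: uid at 32
16 + 32 = 48

48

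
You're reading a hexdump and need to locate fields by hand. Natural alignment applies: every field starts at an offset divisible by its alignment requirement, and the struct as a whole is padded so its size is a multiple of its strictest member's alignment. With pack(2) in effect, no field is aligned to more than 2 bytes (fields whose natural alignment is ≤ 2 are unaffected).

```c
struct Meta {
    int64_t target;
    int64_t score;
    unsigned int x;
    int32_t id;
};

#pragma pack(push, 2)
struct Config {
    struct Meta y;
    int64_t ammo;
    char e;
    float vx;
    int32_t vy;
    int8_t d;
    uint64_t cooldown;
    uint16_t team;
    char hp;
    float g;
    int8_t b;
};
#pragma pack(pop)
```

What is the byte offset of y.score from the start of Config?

Meta: 0..8  target  (8B, 8-aligned); 8..16  score  (8B, 8-aligned); 16..20  x  (4B, 4-aligned); 20..24  id  (4B, 4-aligned); sizeof = 24, alignof = 8
0..24  y  (24B, 2-aligned)
within Meta: score at 8
0 + 8 = 8

8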